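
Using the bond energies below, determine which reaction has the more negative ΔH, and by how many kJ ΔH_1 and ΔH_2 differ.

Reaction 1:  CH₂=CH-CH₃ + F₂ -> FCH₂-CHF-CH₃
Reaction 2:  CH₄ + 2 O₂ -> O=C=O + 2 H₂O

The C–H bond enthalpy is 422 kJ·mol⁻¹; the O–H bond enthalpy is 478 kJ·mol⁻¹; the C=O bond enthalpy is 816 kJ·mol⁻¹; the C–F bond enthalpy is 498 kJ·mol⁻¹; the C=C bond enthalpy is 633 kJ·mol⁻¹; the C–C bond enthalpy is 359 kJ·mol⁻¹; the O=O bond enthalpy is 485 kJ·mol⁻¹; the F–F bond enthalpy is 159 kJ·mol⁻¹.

Reaction 2, by 323 kJ

Reaction 1:
  Bonds broken (reactants):
    C–C: 1 × 359 = 359
    C–H: 6 × 422 = 2532
    C=C: 1 × 633 = 633
    F–F: 1 × 159 = 159
    Σ(broken) = 3683 kJ
  Bonds formed (products):
    C–C: 2 × 359 = 718
    C–F: 2 × 498 = 996
    C–H: 6 × 422 = 2532
    Σ(formed) = 4246 kJ
  ΔH_1 = 3683 − 4246 = −563 kJ
Reaction 2:
  Bonds broken (reactants):
    C–H: 4 × 422 = 1688
    O=O: 2 × 485 = 970
    Σ(broken) = 2658 kJ
  Bonds formed (products):
    C=O: 2 × 816 = 1632
    O–H: 4 × 478 = 1912
    Σ(formed) = 3544 kJ
  ΔH_2 = 2658 − 3544 = −886 kJ
ΔH_1 − ΔH_2 = +323 kJ, so reaction 2 has the more negative ΔH; |ΔH_1 − ΔH_2| = 323 kJ.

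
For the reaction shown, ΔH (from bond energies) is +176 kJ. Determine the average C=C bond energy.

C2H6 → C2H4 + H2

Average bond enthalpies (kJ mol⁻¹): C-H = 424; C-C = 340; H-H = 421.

D(C=C) ≈ 591 kJ/mol

Let D be the C=C bond energy.
Σ(broken) = 1×340 + 6×424 = 2884
Σ(formed) = 4×424 + 1×D + 1×421 = 2117 + D
ΔH = Σ(broken) − Σ(formed) = (2884) − (2117 + D) = +767 − D
Setting this equal to +176 kJ gives D = 591 kJ/mol.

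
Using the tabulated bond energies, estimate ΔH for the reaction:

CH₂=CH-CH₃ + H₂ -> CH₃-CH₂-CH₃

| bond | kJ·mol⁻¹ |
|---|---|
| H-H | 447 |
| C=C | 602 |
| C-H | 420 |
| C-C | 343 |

ΔH ≈ −134 kJ

Bonds broken (reactants):
  C-C: 1 × 343 = 343
  C-H: 6 × 420 = 2520
  C=C: 1 × 602 = 602
  H-H: 1 × 447 = 447
  Σ(broken) = 3912 kJ
Bonds formed (products):
  C-C: 2 × 343 = 686
  C-H: 8 × 420 = 3360
  Σ(formed) = 4046 kJ
ΔH = Σ(broken) − Σ(formed) = 3912 − 4046 = −134 kJ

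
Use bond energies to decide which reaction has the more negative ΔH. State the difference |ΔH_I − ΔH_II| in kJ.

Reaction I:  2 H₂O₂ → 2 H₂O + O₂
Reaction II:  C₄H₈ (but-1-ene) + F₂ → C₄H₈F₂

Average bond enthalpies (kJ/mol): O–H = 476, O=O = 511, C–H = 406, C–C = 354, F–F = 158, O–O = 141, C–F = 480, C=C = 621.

Reaction II, by 306 kJ

Reaction I:
  Bonds broken (reactants):
    O–H: 4 × 476 = 1904
    O–O: 2 × 141 = 282
    Σ(broken) = 2186 kJ
  Bonds formed (products):
    O–H: 4 × 476 = 1904
    O=O: 1 × 511 = 511
    Σ(formed) = 2415 kJ
  ΔH_I = 2186 − 2415 = −229 kJ
Reaction II:
  Bonds broken (reactants):
    C–C: 2 × 354 = 708
    C–H: 8 × 406 = 3248
    C=C: 1 × 621 = 621
    F–F: 1 × 158 = 158
    Σ(broken) = 4735 kJ
  Bonds formed (products):
    C–C: 3 × 354 = 1062
    C–F: 2 × 480 = 960
    C–H: 8 × 406 = 3248
    Σ(formed) = 5270 kJ
  ΔH_II = 4735 − 5270 = −535 kJ
ΔH_I − ΔH_II = +306 kJ, so reaction II has the more negative ΔH; |ΔH_I − ΔH_II| = 306 kJ.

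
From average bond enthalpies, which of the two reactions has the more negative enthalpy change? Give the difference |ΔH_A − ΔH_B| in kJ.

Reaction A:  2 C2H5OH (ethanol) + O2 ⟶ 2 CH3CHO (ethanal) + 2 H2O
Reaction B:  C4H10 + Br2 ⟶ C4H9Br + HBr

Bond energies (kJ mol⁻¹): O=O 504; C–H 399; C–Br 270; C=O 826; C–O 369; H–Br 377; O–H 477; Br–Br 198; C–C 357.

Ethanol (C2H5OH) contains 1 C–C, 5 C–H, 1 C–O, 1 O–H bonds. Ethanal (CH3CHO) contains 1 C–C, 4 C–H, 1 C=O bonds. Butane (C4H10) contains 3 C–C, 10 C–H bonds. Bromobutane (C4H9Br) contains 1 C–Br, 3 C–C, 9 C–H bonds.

Reaction A:
  Bonds broken (reactants):
    C–C: 2 × 357 = 714
    C–H: 10 × 399 = 3990
    C–O: 2 × 369 = 738
    O–H: 2 × 477 = 954
    O=O: 1 × 504 = 504
    Σ(broken) = 6900 kJ
  Bonds formed (products):
    C–C: 2 × 357 = 714
    C–H: 8 × 399 = 3192
    C=O: 2 × 826 = 1652
    O–H: 4 × 477 = 1908
    Σ(formed) = 7466 kJ
  ΔH_A = 6900 − 7466 = −566 kJ
Reaction B:
  Bonds broken (reactants):
    Br–Br: 1 × 198 = 198
    C–C: 3 × 357 = 1071
    C–H: 10 × 399 = 3990
    Σ(broken) = 5259 kJ
  Bonds formed (products):
    C–Br: 1 × 270 = 270
    C–C: 3 × 357 = 1071
    C–H: 9 × 399 = 3591
    H–Br: 1 × 377 = 377
    Σ(formed) = 5309 kJ
  ΔH_B = 5259 − 5309 = −50 kJ
ΔH_A − ΔH_B = −516 kJ, so reaction A has the more negative ΔH; |ΔH_A − ΔH_B| = 516 kJ.

Reaction A, by 516 kJ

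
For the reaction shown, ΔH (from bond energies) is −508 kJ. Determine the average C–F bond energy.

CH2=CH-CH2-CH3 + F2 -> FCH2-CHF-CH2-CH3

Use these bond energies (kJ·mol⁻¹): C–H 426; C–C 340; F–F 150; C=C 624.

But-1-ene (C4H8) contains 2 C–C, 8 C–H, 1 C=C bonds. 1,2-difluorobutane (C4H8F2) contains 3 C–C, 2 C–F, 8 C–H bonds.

Let D be the C–F bond energy.
Σ(broken) = 2×340 + 8×426 + 1×624 + 1×150 = 4862
Σ(formed) = 3×340 + 2×D + 8×426 = 4428 + 2D
ΔH = Σ(broken) − Σ(formed) = (4862) − (4428 + 2D) = +434 − 2D
Setting this equal to −508 kJ gives 2D = 942, so D = 471 kJ/mol.

D(C–F) ≈ 471 kJ/mol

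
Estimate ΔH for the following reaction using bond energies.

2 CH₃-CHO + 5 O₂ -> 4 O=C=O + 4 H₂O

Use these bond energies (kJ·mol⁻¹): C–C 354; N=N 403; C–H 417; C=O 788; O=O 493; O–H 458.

ΔH ≈ −1883 kJ

Bonds broken (reactants):
  C–C: 2 × 354 = 708
  C–H: 8 × 417 = 3336
  C=O: 2 × 788 = 1576
  O=O: 5 × 493 = 2465
  Σ(broken) = 8085 kJ
Bonds formed (products):
  C=O: 8 × 788 = 6304
  O–H: 8 × 458 = 3664
  Σ(formed) = 9968 kJ
ΔH = Σ(broken) − Σ(formed) = 8085 − 9968 = −1883 kJ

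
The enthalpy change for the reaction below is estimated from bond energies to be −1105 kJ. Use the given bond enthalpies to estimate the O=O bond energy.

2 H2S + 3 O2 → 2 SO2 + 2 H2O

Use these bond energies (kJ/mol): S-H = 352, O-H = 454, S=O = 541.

Let D be the O=O bond energy.
Σ(broken) = 3×D + 4×352 = 1408 + 3D
Σ(formed) = 4×454 + 4×541 = 3980
ΔH = Σ(broken) − Σ(formed) = (1408 + 3D) − (3980) = −2572 + 3D
Setting this equal to −1105 kJ gives 3D = 1467, so D = 489 kJ/mol.

D(O=O) ≈ 489 kJ/mol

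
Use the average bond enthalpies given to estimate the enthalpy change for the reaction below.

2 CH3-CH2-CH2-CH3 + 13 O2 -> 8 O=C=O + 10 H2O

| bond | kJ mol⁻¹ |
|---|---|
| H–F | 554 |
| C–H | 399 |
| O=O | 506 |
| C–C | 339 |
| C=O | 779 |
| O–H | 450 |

ΔH ≈ −4872 kJ

Bonds broken (reactants):
  C–C: 6 × 339 = 2034
  C–H: 20 × 399 = 7980
  O=O: 13 × 506 = 6578
  Σ(broken) = 16592 kJ
Bonds formed (products):
  C=O: 16 × 779 = 12464
  O–H: 20 × 450 = 9000
  Σ(formed) = 21464 kJ
ΔH = Σ(broken) − Σ(formed) = 16592 − 21464 = −4872 kJ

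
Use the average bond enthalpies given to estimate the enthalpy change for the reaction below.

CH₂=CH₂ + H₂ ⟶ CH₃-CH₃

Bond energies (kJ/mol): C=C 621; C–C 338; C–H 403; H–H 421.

Bonds broken (reactants):
  C–H: 4 × 403 = 1612
  C=C: 1 × 621 = 621
  H–H: 1 × 421 = 421
  Σ(broken) = 2654 kJ
Bonds formed (products):
  C–C: 1 × 338 = 338
  C–H: 6 × 403 = 2418
  Σ(formed) = 2756 kJ
ΔH = Σ(broken) − Σ(formed) = 2654 − 2756 = −102 kJ

ΔH ≈ −102 kJ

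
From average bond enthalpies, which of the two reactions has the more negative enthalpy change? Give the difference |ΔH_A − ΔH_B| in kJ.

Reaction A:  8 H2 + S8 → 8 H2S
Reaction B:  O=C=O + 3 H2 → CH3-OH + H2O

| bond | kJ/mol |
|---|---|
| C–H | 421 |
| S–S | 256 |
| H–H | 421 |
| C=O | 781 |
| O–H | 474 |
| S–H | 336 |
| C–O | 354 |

Reaction A:
  Bonds broken (reactants):
    H–H: 8 × 421 = 3368
    S–S: 8 × 256 = 2048
    Σ(broken) = 5416 kJ
  Bonds formed (products):
    S–H: 16 × 336 = 5376
    Σ(formed) = 5376 kJ
  ΔH_A = 5416 − 5376 = +40 kJ
Reaction B:
  Bonds broken (reactants):
    C=O: 2 × 781 = 1562
    H–H: 3 × 421 = 1263
    Σ(broken) = 2825 kJ
  Bonds formed (products):
    C–H: 3 × 421 = 1263
    C–O: 1 × 354 = 354
    O–H: 3 × 474 = 1422
    Σ(formed) = 3039 kJ
  ΔH_B = 2825 − 3039 = −214 kJ
ΔH_A − ΔH_B = +254 kJ, so reaction B has the more negative ΔH; |ΔH_A − ΔH_B| = 254 kJ.

Reaction B, by 254 kJ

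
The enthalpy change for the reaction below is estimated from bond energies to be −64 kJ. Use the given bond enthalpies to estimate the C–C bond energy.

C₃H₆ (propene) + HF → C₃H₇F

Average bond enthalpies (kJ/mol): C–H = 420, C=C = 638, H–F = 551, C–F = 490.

D(C–C) ≈ 343 kJ/mol

Let D be the C–C bond energy.
Σ(broken) = 1×D + 6×420 + 1×638 + 1×551 = 3709 + D
Σ(formed) = 2×D + 1×490 + 7×420 = 3430 + 2D
ΔH = Σ(broken) − Σ(formed) = (3709 + D) − (3430 + 2D) = +279 − D
Setting this equal to −64 kJ gives D = 343 kJ/mol.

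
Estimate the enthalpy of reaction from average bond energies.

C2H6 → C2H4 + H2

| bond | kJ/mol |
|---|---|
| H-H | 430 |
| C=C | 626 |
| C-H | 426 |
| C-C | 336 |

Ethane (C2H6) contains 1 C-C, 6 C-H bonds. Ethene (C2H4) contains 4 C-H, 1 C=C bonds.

ΔH ≈ +132 kJ

Bonds broken (reactants):
  C-C: 1 × 336 = 336
  C-H: 6 × 426 = 2556
  Σ(broken) = 2892 kJ
Bonds formed (products):
  C-H: 4 × 426 = 1704
  C=C: 1 × 626 = 626
  H-H: 1 × 430 = 430
  Σ(formed) = 2760 kJ
ΔH = Σ(broken) − Σ(formed) = 2892 − 2760 = +132 kJ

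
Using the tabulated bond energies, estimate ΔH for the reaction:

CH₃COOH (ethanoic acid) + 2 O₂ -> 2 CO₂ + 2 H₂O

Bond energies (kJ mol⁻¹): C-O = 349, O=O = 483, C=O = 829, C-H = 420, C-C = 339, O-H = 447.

ΔH ≈ −914 kJ

Bonds broken (reactants):
  C-C: 1 × 339 = 339
  C-H: 3 × 420 = 1260
  C-O: 1 × 349 = 349
  C=O: 1 × 829 = 829
  O-H: 1 × 447 = 447
  O=O: 2 × 483 = 966
  Σ(broken) = 4190 kJ
Bonds formed (products):
  C=O: 4 × 829 = 3316
  O-H: 4 × 447 = 1788
  Σ(formed) = 5104 kJ
ΔH = Σ(broken) − Σ(formed) = 4190 − 5104 = −914 kJ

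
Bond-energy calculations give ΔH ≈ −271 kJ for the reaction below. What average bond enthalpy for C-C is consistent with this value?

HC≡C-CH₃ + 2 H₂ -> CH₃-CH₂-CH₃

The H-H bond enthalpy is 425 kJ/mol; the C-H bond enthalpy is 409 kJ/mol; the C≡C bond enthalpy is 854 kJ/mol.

D(C-C) ≈ 339 kJ/mol

Let D be the C-C bond energy.
Σ(broken) = 1×854 + 1×D + 4×409 + 2×425 = 3340 + D
Σ(formed) = 2×D + 8×409 = 3272 + 2D
ΔH = Σ(broken) − Σ(formed) = (3340 + D) − (3272 + 2D) = +68 − D
Setting this equal to −271 kJ gives D = 339 kJ/mol.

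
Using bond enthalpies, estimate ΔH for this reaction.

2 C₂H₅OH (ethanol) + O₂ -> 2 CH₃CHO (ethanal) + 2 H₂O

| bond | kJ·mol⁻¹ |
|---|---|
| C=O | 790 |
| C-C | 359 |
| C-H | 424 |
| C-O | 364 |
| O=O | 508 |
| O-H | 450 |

ΔH ≈ −396 kJ

Bonds broken (reactants):
  C-C: 2 × 359 = 718
  C-H: 10 × 424 = 4240
  C-O: 2 × 364 = 728
  O-H: 2 × 450 = 900
  O=O: 1 × 508 = 508
  Σ(broken) = 7094 kJ
Bonds formed (products):
  C-C: 2 × 359 = 718
  C-H: 8 × 424 = 3392
  C=O: 2 × 790 = 1580
  O-H: 4 × 450 = 1800
  Σ(formed) = 7490 kJ
ΔH = Σ(broken) − Σ(formed) = 7094 − 7490 = −396 kJ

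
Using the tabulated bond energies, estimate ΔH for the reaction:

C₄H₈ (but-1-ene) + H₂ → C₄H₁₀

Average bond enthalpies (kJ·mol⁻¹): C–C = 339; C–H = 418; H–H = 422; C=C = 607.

Bonds broken (reactants):
  C–C: 2 × 339 = 678
  C–H: 8 × 418 = 3344
  C=C: 1 × 607 = 607
  H–H: 1 × 422 = 422
  Σ(broken) = 5051 kJ
Bonds formed (products):
  C–C: 3 × 339 = 1017
  C–H: 10 × 418 = 4180
  Σ(formed) = 5197 kJ
ΔH = Σ(broken) − Σ(formed) = 5051 − 5197 = −146 kJ

ΔH ≈ −146 kJ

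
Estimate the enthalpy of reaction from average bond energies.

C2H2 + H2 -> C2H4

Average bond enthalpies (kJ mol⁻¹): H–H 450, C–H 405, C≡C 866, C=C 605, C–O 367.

Bonds broken (reactants):
  C≡C: 1 × 866 = 866
  C–H: 2 × 405 = 810
  H–H: 1 × 450 = 450
  Σ(broken) = 2126 kJ
Bonds formed (products):
  C–H: 4 × 405 = 1620
  C=C: 1 × 605 = 605
  Σ(formed) = 2225 kJ
ΔH = Σ(broken) − Σ(formed) = 2126 − 2225 = −99 kJ

ΔH ≈ −99 kJ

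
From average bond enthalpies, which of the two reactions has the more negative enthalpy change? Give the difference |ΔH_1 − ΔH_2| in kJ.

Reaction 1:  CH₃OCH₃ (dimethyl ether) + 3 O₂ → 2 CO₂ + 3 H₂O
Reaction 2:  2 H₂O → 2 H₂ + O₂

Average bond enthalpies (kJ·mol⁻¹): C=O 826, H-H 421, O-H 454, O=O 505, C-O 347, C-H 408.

Reaction 1:
  Bonds broken (reactants):
    C-H: 6 × 408 = 2448
    C-O: 2 × 347 = 694
    O=O: 3 × 505 = 1515
    Σ(broken) = 4657 kJ
  Bonds formed (products):
    C=O: 4 × 826 = 3304
    O-H: 6 × 454 = 2724
    Σ(formed) = 6028 kJ
  ΔH_1 = 4657 − 6028 = −1371 kJ
Reaction 2:
  Bonds broken (reactants):
    O-H: 4 × 454 = 1816
    Σ(broken) = 1816 kJ
  Bonds formed (products):
    H-H: 2 × 421 = 842
    O=O: 1 × 505 = 505
    Σ(formed) = 1347 kJ
  ΔH_2 = 1816 − 1347 = +469 kJ
ΔH_1 − ΔH_2 = −1840 kJ, so reaction 1 has the more negative ΔH; |ΔH_1 − ΔH_2| = 1840 kJ.

Reaction 1, by 1840 kJ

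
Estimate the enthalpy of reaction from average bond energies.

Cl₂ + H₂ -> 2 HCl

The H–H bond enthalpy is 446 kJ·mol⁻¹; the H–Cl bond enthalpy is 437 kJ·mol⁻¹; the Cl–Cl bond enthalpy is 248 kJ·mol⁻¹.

ΔH ≈ −180 kJ

Bonds broken (reactants):
  Cl–Cl: 1 × 248 = 248
  H–H: 1 × 446 = 446
  Σ(broken) = 694 kJ
Bonds formed (products):
  H–Cl: 2 × 437 = 874
  Σ(formed) = 874 kJ
ΔH = Σ(broken) − Σ(formed) = 694 − 874 = −180 kJ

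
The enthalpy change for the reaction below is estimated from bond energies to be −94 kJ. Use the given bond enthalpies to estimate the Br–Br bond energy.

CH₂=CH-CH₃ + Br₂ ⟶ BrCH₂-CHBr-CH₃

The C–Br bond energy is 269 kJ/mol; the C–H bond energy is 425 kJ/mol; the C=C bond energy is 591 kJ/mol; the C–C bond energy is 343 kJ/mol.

Let D be the Br–Br bond energy.
Σ(broken) = 1×D + 1×343 + 6×425 + 1×591 = 3484 + D
Σ(formed) = 2×269 + 2×343 + 6×425 = 3774
ΔH = Σ(broken) − Σ(formed) = (3484 + D) − (3774) = −290 + D
Setting this equal to −94 kJ gives D = 196 kJ/mol.

D(Br–Br) ≈ 196 kJ/mol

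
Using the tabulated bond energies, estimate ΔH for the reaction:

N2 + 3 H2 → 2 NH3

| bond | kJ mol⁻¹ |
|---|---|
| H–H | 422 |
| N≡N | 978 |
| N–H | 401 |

ΔH ≈ −162 kJ

Bonds broken (reactants):
  H–H: 3 × 422 = 1266
  N≡N: 1 × 978 = 978
  Σ(broken) = 2244 kJ
Bonds formed (products):
  N–H: 6 × 401 = 2406
  Σ(formed) = 2406 kJ
ΔH = Σ(broken) − Σ(formed) = 2244 − 2406 = −162 kJ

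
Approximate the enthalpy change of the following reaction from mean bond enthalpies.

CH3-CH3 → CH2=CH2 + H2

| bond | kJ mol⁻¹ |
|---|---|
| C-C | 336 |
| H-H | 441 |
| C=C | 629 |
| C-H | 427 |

Bonds broken (reactants):
  C-C: 1 × 336 = 336
  C-H: 6 × 427 = 2562
  Σ(broken) = 2898 kJ
Bonds formed (products):
  C-H: 4 × 427 = 1708
  C=C: 1 × 629 = 629
  H-H: 1 × 441 = 441
  Σ(formed) = 2778 kJ
ΔH = Σ(broken) − Σ(formed) = 2898 − 2778 = +120 kJ

ΔH ≈ +120 kJ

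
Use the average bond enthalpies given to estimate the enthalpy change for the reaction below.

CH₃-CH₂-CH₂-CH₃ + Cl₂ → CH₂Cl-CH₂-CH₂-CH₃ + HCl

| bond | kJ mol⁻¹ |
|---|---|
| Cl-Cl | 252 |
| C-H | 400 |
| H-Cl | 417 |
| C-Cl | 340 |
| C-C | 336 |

ΔH ≈ −105 kJ

Bonds broken (reactants):
  C-C: 3 × 336 = 1008
  C-H: 10 × 400 = 4000
  Cl-Cl: 1 × 252 = 252
  Σ(broken) = 5260 kJ
Bonds formed (products):
  C-C: 3 × 336 = 1008
  C-Cl: 1 × 340 = 340
  C-H: 9 × 400 = 3600
  H-Cl: 1 × 417 = 417
  Σ(formed) = 5365 kJ
ΔH = Σ(broken) − Σ(formed) = 5260 − 5365 = −105 kJ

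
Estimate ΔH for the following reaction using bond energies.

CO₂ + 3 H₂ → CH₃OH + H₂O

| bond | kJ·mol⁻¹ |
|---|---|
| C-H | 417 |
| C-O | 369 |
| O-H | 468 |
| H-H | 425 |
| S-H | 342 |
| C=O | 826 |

ΔH ≈ −97 kJ

Bonds broken (reactants):
  C=O: 2 × 826 = 1652
  H-H: 3 × 425 = 1275
  Σ(broken) = 2927 kJ
Bonds formed (products):
  C-H: 3 × 417 = 1251
  C-O: 1 × 369 = 369
  O-H: 3 × 468 = 1404
  Σ(formed) = 3024 kJ
ΔH = Σ(broken) − Σ(formed) = 2927 − 3024 = −97 kJ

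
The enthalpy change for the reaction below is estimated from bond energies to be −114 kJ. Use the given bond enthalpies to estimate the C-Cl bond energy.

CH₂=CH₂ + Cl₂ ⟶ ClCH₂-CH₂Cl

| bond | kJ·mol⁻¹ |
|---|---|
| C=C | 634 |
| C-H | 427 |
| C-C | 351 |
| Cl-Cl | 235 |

D(C-Cl) ≈ 316 kJ/mol

Let D be the C-Cl bond energy.
Σ(broken) = 4×427 + 1×634 + 1×235 = 2577
Σ(formed) = 1×351 + 2×D + 4×427 = 2059 + 2D
ΔH = Σ(broken) − Σ(formed) = (2577) − (2059 + 2D) = +518 − 2D
Setting this equal to −114 kJ gives 2D = 632, so D = 316 kJ/mol.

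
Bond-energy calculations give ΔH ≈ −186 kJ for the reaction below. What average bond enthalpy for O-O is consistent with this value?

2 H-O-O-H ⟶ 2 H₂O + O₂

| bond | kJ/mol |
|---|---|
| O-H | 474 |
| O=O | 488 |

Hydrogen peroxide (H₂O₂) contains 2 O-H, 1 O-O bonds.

D(O-O) ≈ 151 kJ/mol

Let D be the O-O bond energy.
Σ(broken) = 4×474 + 2×D = 1896 + 2D
Σ(formed) = 4×474 + 1×488 = 2384
ΔH = Σ(broken) − Σ(formed) = (1896 + 2D) − (2384) = −488 + 2D
Setting this equal to −186 kJ gives 2D = 302, so D = 151 kJ/mol.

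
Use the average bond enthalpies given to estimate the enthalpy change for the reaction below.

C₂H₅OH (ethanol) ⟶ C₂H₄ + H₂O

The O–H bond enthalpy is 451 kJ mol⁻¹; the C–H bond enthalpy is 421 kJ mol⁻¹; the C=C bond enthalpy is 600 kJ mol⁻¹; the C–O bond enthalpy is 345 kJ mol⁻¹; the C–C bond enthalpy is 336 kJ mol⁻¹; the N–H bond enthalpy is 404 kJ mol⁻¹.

Bonds broken (reactants):
  C–C: 1 × 336 = 336
  C–H: 5 × 421 = 2105
  C–O: 1 × 345 = 345
  O–H: 1 × 451 = 451
  Σ(broken) = 3237 kJ
Bonds formed (products):
  C–H: 4 × 421 = 1684
  C=C: 1 × 600 = 600
  O–H: 2 × 451 = 902
  Σ(formed) = 3186 kJ
ΔH = Σ(broken) − Σ(formed) = 3237 − 3186 = +51 kJ

ΔH ≈ +51 kJ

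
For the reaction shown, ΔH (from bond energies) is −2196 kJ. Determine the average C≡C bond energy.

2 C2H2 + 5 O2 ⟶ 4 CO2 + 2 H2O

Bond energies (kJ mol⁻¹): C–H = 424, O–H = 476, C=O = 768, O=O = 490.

Let D be the C≡C bond energy.
Σ(broken) = 2×D + 4×424 + 5×490 = 4146 + 2D
Σ(formed) = 8×768 + 4×476 = 8048
ΔH = Σ(broken) − Σ(formed) = (4146 + 2D) − (8048) = −3902 + 2D
Setting this equal to −2196 kJ gives 2D = 1706, so D = 853 kJ/mol.

D(C≡C) ≈ 853 kJ/mol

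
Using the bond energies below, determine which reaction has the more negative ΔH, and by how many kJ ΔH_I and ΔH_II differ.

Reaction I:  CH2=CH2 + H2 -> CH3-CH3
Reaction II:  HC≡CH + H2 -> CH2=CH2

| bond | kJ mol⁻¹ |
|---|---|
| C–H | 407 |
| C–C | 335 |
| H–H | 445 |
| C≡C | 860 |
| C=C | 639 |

Reaction II, by 83 kJ

Reaction I:
  Bonds broken (reactants):
    C–H: 4 × 407 = 1628
    C=C: 1 × 639 = 639
    H–H: 1 × 445 = 445
    Σ(broken) = 2712 kJ
  Bonds formed (products):
    C–C: 1 × 335 = 335
    C–H: 6 × 407 = 2442
    Σ(formed) = 2777 kJ
  ΔH_I = 2712 − 2777 = −65 kJ
Reaction II:
  Bonds broken (reactants):
    C≡C: 1 × 860 = 860
    C–H: 2 × 407 = 814
    H–H: 1 × 445 = 445
    Σ(broken) = 2119 kJ
  Bonds formed (products):
    C–H: 4 × 407 = 1628
    C=C: 1 × 639 = 639
    Σ(formed) = 2267 kJ
  ΔH_II = 2119 − 2267 = −148 kJ
ΔH_I − ΔH_II = +83 kJ, so reaction II has the more negative ΔH; |ΔH_I − ΔH_II| = 83 kJ.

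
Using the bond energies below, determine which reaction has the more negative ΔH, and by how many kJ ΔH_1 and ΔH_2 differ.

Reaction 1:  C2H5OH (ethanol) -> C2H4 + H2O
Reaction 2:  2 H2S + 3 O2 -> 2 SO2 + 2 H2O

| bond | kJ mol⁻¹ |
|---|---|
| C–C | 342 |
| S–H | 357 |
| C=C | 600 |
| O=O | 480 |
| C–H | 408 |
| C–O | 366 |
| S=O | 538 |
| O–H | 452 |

Reaction 1:
  Bonds broken (reactants):
    C–C: 1 × 342 = 342
    C–H: 5 × 408 = 2040
    C–O: 1 × 366 = 366
    O–H: 1 × 452 = 452
    Σ(broken) = 3200 kJ
  Bonds formed (products):
    C–H: 4 × 408 = 1632
    C=C: 1 × 600 = 600
    O–H: 2 × 452 = 904
    Σ(formed) = 3136 kJ
  ΔH_1 = 3200 − 3136 = +64 kJ
Reaction 2:
  Bonds broken (reactants):
    O=O: 3 × 480 = 1440
    S–H: 4 × 357 = 1428
    Σ(broken) = 2868 kJ
  Bonds formed (products):
    O–H: 4 × 452 = 1808
    S=O: 4 × 538 = 2152
    Σ(formed) = 3960 kJ
  ΔH_2 = 2868 − 3960 = −1092 kJ
ΔH_1 − ΔH_2 = +1156 kJ, so reaction 2 has the more negative ΔH; |ΔH_1 − ΔH_2| = 1156 kJ.

Reaction 2, by 1156 kJ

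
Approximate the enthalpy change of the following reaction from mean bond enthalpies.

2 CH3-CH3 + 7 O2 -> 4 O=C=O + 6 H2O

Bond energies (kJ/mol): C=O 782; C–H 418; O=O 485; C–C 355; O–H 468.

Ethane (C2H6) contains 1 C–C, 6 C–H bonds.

Bonds broken (reactants):
  C–C: 2 × 355 = 710
  C–H: 12 × 418 = 5016
  O=O: 7 × 485 = 3395
  Σ(broken) = 9121 kJ
Bonds formed (products):
  C=O: 8 × 782 = 6256
  O–H: 12 × 468 = 5616
  Σ(formed) = 11872 kJ
ΔH = Σ(broken) − Σ(formed) = 9121 − 11872 = −2751 kJ

ΔH ≈ −2751 kJ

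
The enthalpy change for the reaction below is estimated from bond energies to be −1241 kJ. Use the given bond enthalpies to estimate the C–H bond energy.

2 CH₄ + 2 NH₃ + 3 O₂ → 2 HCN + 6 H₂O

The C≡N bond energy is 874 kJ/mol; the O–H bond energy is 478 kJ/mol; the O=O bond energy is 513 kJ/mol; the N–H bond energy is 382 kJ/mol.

Let D be the C–H bond energy.
Σ(broken) = 8×D + 6×382 + 3×513 = 3831 + 8D
Σ(formed) = 2×874 + 2×D + 12×478 = 7484 + 2D
ΔH = Σ(broken) − Σ(formed) = (3831 + 8D) − (7484 + 2D) = −3653 + 6D
Setting this equal to −1241 kJ gives 6D = 2412, so D = 402 kJ/mol.

D(C–H) ≈ 402 kJ/mol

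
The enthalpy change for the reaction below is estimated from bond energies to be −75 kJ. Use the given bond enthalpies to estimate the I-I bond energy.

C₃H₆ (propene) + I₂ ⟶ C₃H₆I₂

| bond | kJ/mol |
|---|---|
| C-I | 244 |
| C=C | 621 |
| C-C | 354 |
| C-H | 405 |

D(I-I) ≈ 146 kJ/mol

Let D be the I-I bond energy.
Σ(broken) = 1×354 + 6×405 + 1×621 + 1×D = 3405 + D
Σ(formed) = 2×354 + 6×405 + 2×244 = 3626
ΔH = Σ(broken) − Σ(formed) = (3405 + D) − (3626) = −221 + D
Setting this equal to −75 kJ gives D = 146 kJ/mol.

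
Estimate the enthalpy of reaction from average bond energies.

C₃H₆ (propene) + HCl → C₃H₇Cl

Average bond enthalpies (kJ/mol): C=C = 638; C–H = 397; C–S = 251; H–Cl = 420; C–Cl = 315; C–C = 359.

Bonds broken (reactants):
  C–C: 1 × 359 = 359
  C–H: 6 × 397 = 2382
  C=C: 1 × 638 = 638
  H–Cl: 1 × 420 = 420
  Σ(broken) = 3799 kJ
Bonds formed (products):
  C–C: 2 × 359 = 718
  C–Cl: 1 × 315 = 315
  C–H: 7 × 397 = 2779
  Σ(formed) = 3812 kJ
ΔH = Σ(broken) − Σ(formed) = 3799 − 3812 = −13 kJ

ΔH ≈ −13 kJ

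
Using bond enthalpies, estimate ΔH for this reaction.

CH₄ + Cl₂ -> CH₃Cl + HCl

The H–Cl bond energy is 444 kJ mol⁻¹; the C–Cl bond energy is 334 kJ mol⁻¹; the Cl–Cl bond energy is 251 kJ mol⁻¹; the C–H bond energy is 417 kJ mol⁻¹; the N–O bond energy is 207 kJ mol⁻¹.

ΔH ≈ −110 kJ

Bonds broken (reactants):
  C–H: 4 × 417 = 1668
  Cl–Cl: 1 × 251 = 251
  Σ(broken) = 1919 kJ
Bonds formed (products):
  C–Cl: 1 × 334 = 334
  C–H: 3 × 417 = 1251
  H–Cl: 1 × 444 = 444
  Σ(formed) = 2029 kJ
ΔH = Σ(broken) − Σ(formed) = 1919 − 2029 = −110 kJ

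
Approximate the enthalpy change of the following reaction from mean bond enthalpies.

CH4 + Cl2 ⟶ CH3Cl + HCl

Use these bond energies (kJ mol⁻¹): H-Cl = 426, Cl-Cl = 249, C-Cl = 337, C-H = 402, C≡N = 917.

Bonds broken (reactants):
  C-H: 4 × 402 = 1608
  Cl-Cl: 1 × 249 = 249
  Σ(broken) = 1857 kJ
Bonds formed (products):
  C-Cl: 1 × 337 = 337
  C-H: 3 × 402 = 1206
  H-Cl: 1 × 426 = 426
  Σ(formed) = 1969 kJ
ΔH = Σ(broken) − Σ(formed) = 1857 − 1969 = −112 kJ

ΔH ≈ −112 kJ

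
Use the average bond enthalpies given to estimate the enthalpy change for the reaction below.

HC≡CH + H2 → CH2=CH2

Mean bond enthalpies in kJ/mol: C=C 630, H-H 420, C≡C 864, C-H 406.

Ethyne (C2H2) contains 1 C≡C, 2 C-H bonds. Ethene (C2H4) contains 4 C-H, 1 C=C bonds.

ΔH ≈ −158 kJ

Bonds broken (reactants):
  C≡C: 1 × 864 = 864
  C-H: 2 × 406 = 812
  H-H: 1 × 420 = 420
  Σ(broken) = 2096 kJ
Bonds formed (products):
  C-H: 4 × 406 = 1624
  C=C: 1 × 630 = 630
  Σ(formed) = 2254 kJ
ΔH = Σ(broken) − Σ(formed) = 2096 − 2254 = −158 kJ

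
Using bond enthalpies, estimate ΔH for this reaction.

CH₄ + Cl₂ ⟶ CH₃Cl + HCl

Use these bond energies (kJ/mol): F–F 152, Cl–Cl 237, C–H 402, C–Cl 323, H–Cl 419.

ΔH ≈ −103 kJ

Bonds broken (reactants):
  C–H: 4 × 402 = 1608
  Cl–Cl: 1 × 237 = 237
  Σ(broken) = 1845 kJ
Bonds formed (products):
  C–Cl: 1 × 323 = 323
  C–H: 3 × 402 = 1206
  H–Cl: 1 × 419 = 419
  Σ(formed) = 1948 kJ
ΔH = Σ(broken) − Σ(formed) = 1845 − 1948 = −103 kJ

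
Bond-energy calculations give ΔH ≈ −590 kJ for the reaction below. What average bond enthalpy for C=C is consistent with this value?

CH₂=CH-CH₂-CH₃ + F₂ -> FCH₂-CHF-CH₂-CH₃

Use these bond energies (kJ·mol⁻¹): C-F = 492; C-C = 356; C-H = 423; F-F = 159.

D(C=C) ≈ 591 kJ/mol

Let D be the C=C bond energy.
Σ(broken) = 2×356 + 8×423 + 1×D + 1×159 = 4255 + D
Σ(formed) = 3×356 + 2×492 + 8×423 = 5436
ΔH = Σ(broken) − Σ(formed) = (4255 + D) − (5436) = −1181 + D
Setting this equal to −590 kJ gives D = 591 kJ/mol.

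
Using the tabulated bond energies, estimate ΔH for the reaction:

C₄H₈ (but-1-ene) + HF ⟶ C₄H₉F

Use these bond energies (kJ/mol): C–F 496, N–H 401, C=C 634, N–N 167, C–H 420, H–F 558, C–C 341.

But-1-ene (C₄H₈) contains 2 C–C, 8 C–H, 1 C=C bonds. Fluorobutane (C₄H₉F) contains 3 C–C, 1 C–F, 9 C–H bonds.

ΔH ≈ −65 kJ

Bonds broken (reactants):
  C–C: 2 × 341 = 682
  C–H: 8 × 420 = 3360
  C=C: 1 × 634 = 634
  H–F: 1 × 558 = 558
  Σ(broken) = 5234 kJ
Bonds formed (products):
  C–C: 3 × 341 = 1023
  C–F: 1 × 496 = 496
  C–H: 9 × 420 = 3780
  Σ(formed) = 5299 kJ
ΔH = Σ(broken) − Σ(formed) = 5234 − 5299 = −65 kJ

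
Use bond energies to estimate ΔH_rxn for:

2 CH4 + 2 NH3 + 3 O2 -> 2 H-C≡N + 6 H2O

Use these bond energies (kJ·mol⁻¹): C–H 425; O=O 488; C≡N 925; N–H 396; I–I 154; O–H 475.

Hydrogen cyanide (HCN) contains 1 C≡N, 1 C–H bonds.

ΔH ≈ −1160 kJ

Bonds broken (reactants):
  C–H: 8 × 425 = 3400
  N–H: 6 × 396 = 2376
  O=O: 3 × 488 = 1464
  Σ(broken) = 7240 kJ
Bonds formed (products):
  C≡N: 2 × 925 = 1850
  C–H: 2 × 425 = 850
  O–H: 12 × 475 = 5700
  Σ(formed) = 8400 kJ
ΔH = Σ(broken) − Σ(formed) = 7240 − 8400 = −1160 kJ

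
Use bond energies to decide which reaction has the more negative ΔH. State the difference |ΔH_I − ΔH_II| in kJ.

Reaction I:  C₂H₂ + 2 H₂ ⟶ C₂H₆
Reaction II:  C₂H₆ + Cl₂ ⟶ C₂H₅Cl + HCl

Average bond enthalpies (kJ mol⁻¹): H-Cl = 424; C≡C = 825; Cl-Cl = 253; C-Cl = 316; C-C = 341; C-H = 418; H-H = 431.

Reaction I:
  Bonds broken (reactants):
    C≡C: 1 × 825 = 825
    C-H: 2 × 418 = 836
    H-H: 2 × 431 = 862
    Σ(broken) = 2523 kJ
  Bonds formed (products):
    C-C: 1 × 341 = 341
    C-H: 6 × 418 = 2508
    Σ(formed) = 2849 kJ
  ΔH_I = 2523 − 2849 = −326 kJ
Reaction II:
  Bonds broken (reactants):
    C-C: 1 × 341 = 341
    C-H: 6 × 418 = 2508
    Cl-Cl: 1 × 253 = 253
    Σ(broken) = 3102 kJ
  Bonds formed (products):
    C-C: 1 × 341 = 341
    C-Cl: 1 × 316 = 316
    C-H: 5 × 418 = 2090
    H-Cl: 1 × 424 = 424
    Σ(formed) = 3171 kJ
  ΔH_II = 3102 − 3171 = −69 kJ
ΔH_I − ΔH_II = −257 kJ, so reaction I has the more negative ΔH; |ΔH_I − ΔH_II| = 257 kJ.

Reaction I, by 257 kJ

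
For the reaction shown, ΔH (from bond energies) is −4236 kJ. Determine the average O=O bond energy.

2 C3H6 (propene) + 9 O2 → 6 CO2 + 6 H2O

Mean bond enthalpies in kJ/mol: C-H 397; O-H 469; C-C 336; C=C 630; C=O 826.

D(O=O) ≈ 512 kJ/mol

Let D be the O=O bond energy.
Σ(broken) = 2×336 + 12×397 + 2×630 + 9×D = 6696 + 9D
Σ(formed) = 12×826 + 12×469 = 15540
ΔH = Σ(broken) − Σ(formed) = (6696 + 9D) − (15540) = −8844 + 9D
Setting this equal to −4236 kJ gives 9D = 4608, so D = 512 kJ/mol.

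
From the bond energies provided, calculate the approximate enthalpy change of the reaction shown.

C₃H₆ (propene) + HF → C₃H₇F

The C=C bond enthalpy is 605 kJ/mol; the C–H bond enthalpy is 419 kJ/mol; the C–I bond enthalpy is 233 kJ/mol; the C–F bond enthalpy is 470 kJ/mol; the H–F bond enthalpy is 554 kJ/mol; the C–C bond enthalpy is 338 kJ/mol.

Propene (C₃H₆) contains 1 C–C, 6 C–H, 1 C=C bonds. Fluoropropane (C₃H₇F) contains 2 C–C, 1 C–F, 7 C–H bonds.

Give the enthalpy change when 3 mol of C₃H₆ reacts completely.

Bonds broken (reactants):
  C–C: 1 × 338 = 338
  C–H: 6 × 419 = 2514
  C=C: 1 × 605 = 605
  H–F: 1 × 554 = 554
  Σ(broken) = 4011 kJ
Bonds formed (products):
  C–C: 2 × 338 = 676
  C–F: 1 × 470 = 470
  C–H: 7 × 419 = 2933
  Σ(formed) = 4079 kJ
ΔH = Σ(broken) − Σ(formed) = 4011 − 4079 = −68 kJ
For 3× the reaction as written: 3 × (−68) = −204 kJ

ΔH = −204 kJ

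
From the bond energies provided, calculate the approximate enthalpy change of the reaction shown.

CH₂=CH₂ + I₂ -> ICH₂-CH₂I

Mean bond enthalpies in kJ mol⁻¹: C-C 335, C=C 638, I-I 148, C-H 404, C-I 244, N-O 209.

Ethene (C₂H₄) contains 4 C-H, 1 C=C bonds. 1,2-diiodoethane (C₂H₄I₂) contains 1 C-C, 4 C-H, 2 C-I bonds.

Bonds broken (reactants):
  C-H: 4 × 404 = 1616
  C=C: 1 × 638 = 638
  I-I: 1 × 148 = 148
  Σ(broken) = 2402 kJ
Bonds formed (products):
  C-C: 1 × 335 = 335
  C-H: 4 × 404 = 1616
  C-I: 2 × 244 = 488
  Σ(formed) = 2439 kJ
ΔH = Σ(broken) − Σ(formed) = 2402 − 2439 = −37 kJ

ΔH ≈ −37 kJ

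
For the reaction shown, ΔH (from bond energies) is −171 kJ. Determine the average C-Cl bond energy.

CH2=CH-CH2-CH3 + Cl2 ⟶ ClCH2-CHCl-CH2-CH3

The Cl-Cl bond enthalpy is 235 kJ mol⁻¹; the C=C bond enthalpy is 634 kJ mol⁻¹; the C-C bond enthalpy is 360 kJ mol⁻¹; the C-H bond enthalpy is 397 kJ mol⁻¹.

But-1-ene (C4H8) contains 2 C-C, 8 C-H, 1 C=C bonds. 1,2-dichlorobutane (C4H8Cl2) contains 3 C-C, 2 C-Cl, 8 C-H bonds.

D(C-Cl) ≈ 340 kJ/mol

Let D be the C-Cl bond energy.
Σ(broken) = 2×360 + 8×397 + 1×634 + 1×235 = 4765
Σ(formed) = 3×360 + 2×D + 8×397 = 4256 + 2D
ΔH = Σ(broken) − Σ(formed) = (4765) − (4256 + 2D) = +509 − 2D
Setting this equal to −171 kJ gives 2D = 680, so D = 340 kJ/mol.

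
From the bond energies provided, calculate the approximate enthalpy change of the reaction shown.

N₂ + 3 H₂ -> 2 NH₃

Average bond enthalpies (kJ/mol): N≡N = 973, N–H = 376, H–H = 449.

ΔH ≈ +64 kJ

Bonds broken (reactants):
  H–H: 3 × 449 = 1347
  N≡N: 1 × 973 = 973
  Σ(broken) = 2320 kJ
Bonds formed (products):
  N–H: 6 × 376 = 2256
  Σ(formed) = 2256 kJ
ΔH = Σ(broken) − Σ(formed) = 2320 − 2256 = +64 kJ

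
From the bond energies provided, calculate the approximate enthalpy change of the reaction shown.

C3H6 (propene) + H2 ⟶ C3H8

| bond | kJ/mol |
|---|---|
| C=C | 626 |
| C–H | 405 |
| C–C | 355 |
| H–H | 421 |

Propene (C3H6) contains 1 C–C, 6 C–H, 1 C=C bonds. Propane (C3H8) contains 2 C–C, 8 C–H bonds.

Bonds broken (reactants):
  C–C: 1 × 355 = 355
  C–H: 6 × 405 = 2430
  C=C: 1 × 626 = 626
  H–H: 1 × 421 = 421
  Σ(broken) = 3832 kJ
Bonds formed (products):
  C–C: 2 × 355 = 710
  C–H: 8 × 405 = 3240
  Σ(formed) = 3950 kJ
ΔH = Σ(broken) − Σ(formed) = 3832 − 3950 = −118 kJ

ΔH ≈ −118 kJ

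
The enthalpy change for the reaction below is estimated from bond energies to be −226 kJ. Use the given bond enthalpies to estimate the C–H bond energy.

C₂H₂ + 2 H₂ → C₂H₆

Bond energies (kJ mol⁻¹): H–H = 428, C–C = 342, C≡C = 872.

Let D be the C–H bond energy.
Σ(broken) = 1×872 + 2×D + 2×428 = 1728 + 2D
Σ(formed) = 1×342 + 6×D = 342 + 6D
ΔH = Σ(broken) − Σ(formed) = (1728 + 2D) − (342 + 6D) = +1386 − 4D
Setting this equal to −226 kJ gives 4D = 1612, so D = 403 kJ/mol.

D(C–H) ≈ 403 kJ/mol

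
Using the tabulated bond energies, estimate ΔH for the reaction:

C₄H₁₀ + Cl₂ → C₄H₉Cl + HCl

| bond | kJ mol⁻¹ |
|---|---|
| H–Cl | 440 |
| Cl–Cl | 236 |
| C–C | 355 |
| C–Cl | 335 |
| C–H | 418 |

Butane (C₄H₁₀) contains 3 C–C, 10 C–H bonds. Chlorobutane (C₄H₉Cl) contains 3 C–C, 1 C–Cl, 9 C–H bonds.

Bonds broken (reactants):
  C–C: 3 × 355 = 1065
  C–H: 10 × 418 = 4180
  Cl–Cl: 1 × 236 = 236
  Σ(broken) = 5481 kJ
Bonds formed (products):
  C–C: 3 × 355 = 1065
  C–Cl: 1 × 335 = 335
  C–H: 9 × 418 = 3762
  H–Cl: 1 × 440 = 440
  Σ(formed) = 5602 kJ
ΔH = Σ(broken) − Σ(formed) = 5481 − 5602 = −121 kJ

ΔH ≈ −121 kJ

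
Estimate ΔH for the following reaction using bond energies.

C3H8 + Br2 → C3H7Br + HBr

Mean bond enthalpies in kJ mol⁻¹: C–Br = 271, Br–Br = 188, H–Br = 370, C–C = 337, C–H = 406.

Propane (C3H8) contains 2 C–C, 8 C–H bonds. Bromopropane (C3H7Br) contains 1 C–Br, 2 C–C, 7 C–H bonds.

ΔH ≈ −47 kJ

Bonds broken (reactants):
  Br–Br: 1 × 188 = 188
  C–C: 2 × 337 = 674
  C–H: 8 × 406 = 3248
  Σ(broken) = 4110 kJ
Bonds formed (products):
  C–Br: 1 × 271 = 271
  C–C: 2 × 337 = 674
  C–H: 7 × 406 = 2842
  H–Br: 1 × 370 = 370
  Σ(formed) = 4157 kJ
ΔH = Σ(broken) − Σ(formed) = 4110 − 4157 = −47 kJ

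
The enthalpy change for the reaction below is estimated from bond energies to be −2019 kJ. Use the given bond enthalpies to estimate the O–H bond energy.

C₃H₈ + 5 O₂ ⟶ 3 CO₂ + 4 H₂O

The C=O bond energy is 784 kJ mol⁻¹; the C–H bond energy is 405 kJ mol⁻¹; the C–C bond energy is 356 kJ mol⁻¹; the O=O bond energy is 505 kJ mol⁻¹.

Let D be the O–H bond energy.
Σ(broken) = 2×356 + 8×405 + 5×505 = 6477
Σ(formed) = 6×784 + 8×D = 4704 + 8D
ΔH = Σ(broken) − Σ(formed) = (6477) − (4704 + 8D) = +1773 − 8D
Setting this equal to −2019 kJ gives 8D = 3792, so D = 474 kJ/mol.

D(O–H) ≈ 474 kJ/mol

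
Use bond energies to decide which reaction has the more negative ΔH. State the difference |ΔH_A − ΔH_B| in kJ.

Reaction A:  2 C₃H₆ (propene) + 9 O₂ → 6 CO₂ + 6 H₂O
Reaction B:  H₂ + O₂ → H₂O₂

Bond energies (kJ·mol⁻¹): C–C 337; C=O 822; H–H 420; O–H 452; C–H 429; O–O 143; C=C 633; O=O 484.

Reaction A, by 3701 kJ

Reaction A:
  Bonds broken (reactants):
    C–C: 2 × 337 = 674
    C–H: 12 × 429 = 5148
    C=C: 2 × 633 = 1266
    O=O: 9 × 484 = 4356
    Σ(broken) = 11444 kJ
  Bonds formed (products):
    C=O: 12 × 822 = 9864
    O–H: 12 × 452 = 5424
    Σ(formed) = 15288 kJ
  ΔH_A = 11444 − 15288 = −3844 kJ
Reaction B:
  Bonds broken (reactants):
    H–H: 1 × 420 = 420
    O=O: 1 × 484 = 484
    Σ(broken) = 904 kJ
  Bonds formed (products):
    O–H: 2 × 452 = 904
    O–O: 1 × 143 = 143
    Σ(formed) = 1047 kJ
  ΔH_B = 904 − 1047 = −143 kJ
ΔH_A − ΔH_B = −3701 kJ, so reaction A has the more negative ΔH; |ΔH_A − ΔH_B| = 3701 kJ.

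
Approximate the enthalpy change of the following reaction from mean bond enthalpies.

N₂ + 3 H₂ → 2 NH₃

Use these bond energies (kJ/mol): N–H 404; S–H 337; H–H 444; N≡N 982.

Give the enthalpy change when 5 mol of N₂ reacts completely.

Bonds broken (reactants):
  H–H: 3 × 444 = 1332
  N≡N: 1 × 982 = 982
  Σ(broken) = 2314 kJ
Bonds formed (products):
  N–H: 6 × 404 = 2424
  Σ(formed) = 2424 kJ
ΔH = Σ(broken) − Σ(formed) = 2314 − 2424 = −110 kJ
For 5× the reaction as written: 5 × (−110) = −550 kJ

ΔH = −550 kJ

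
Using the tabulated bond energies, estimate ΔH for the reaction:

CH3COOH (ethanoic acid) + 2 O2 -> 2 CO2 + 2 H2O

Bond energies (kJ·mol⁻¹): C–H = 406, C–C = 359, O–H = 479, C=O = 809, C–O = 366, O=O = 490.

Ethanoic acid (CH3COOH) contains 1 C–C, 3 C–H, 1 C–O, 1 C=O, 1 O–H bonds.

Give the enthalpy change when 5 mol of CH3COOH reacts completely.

ΔH = −4705 kJ

Bonds broken (reactants):
  C–C: 1 × 359 = 359
  C–H: 3 × 406 = 1218
  C–O: 1 × 366 = 366
  C=O: 1 × 809 = 809
  O–H: 1 × 479 = 479
  O=O: 2 × 490 = 980
  Σ(broken) = 4211 kJ
Bonds formed (products):
  C=O: 4 × 809 = 3236
  O–H: 4 × 479 = 1916
  Σ(formed) = 5152 kJ
ΔH = Σ(broken) − Σ(formed) = 4211 − 5152 = −941 kJ
For 5× the reaction as written: 5 × (−941) = −4705 kJ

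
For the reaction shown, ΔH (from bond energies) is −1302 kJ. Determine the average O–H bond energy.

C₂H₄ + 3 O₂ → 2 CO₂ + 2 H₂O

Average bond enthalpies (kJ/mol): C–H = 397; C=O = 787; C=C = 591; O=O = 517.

Let D be the O–H bond energy.
Σ(broken) = 4×397 + 1×591 + 3×517 = 3730
Σ(formed) = 4×787 + 4×D = 3148 + 4D
ΔH = Σ(broken) − Σ(formed) = (3730) − (3148 + 4D) = +582 − 4D
Setting this equal to −1302 kJ gives 4D = 1884, so D = 471 kJ/mol.

D(O–H) ≈ 471 kJ/mol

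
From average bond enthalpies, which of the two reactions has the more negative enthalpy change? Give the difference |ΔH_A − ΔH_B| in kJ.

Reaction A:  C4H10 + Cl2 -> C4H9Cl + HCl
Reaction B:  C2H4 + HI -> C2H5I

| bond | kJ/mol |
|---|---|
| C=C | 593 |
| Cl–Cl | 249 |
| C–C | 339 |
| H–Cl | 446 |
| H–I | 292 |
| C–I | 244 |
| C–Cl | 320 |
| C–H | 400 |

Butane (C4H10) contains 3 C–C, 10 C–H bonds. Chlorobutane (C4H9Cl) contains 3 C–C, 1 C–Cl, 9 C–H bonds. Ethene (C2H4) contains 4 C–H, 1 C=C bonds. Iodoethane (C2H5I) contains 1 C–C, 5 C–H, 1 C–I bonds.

Reaction A, by 19 kJ

Reaction A:
  Bonds broken (reactants):
    C–C: 3 × 339 = 1017
    C–H: 10 × 400 = 4000
    Cl–Cl: 1 × 249 = 249
    Σ(broken) = 5266 kJ
  Bonds formed (products):
    C–C: 3 × 339 = 1017
    C–Cl: 1 × 320 = 320
    C–H: 9 × 400 = 3600
    H–Cl: 1 × 446 = 446
    Σ(formed) = 5383 kJ
  ΔH_A = 5266 − 5383 = −117 kJ
Reaction B:
  Bonds broken (reactants):
    C–H: 4 × 400 = 1600
    C=C: 1 × 593 = 593
    H–I: 1 × 292 = 292
    Σ(broken) = 2485 kJ
  Bonds formed (products):
    C–C: 1 × 339 = 339
    C–H: 5 × 400 = 2000
    C–I: 1 × 244 = 244
    Σ(formed) = 2583 kJ
  ΔH_B = 2485 − 2583 = −98 kJ
ΔH_A − ΔH_B = −19 kJ, so reaction A has the more negative ΔH; |ΔH_A − ΔH_B| = 19 kJ.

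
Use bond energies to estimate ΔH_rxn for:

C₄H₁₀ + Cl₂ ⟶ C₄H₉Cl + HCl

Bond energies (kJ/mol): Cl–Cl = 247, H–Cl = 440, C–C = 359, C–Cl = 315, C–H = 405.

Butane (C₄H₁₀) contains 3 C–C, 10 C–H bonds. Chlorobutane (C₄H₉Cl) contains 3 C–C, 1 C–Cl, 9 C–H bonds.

Bonds broken (reactants):
  C–C: 3 × 359 = 1077
  C–H: 10 × 405 = 4050
  Cl–Cl: 1 × 247 = 247
  Σ(broken) = 5374 kJ
Bonds formed (products):
  C–C: 3 × 359 = 1077
  C–Cl: 1 × 315 = 315
  C–H: 9 × 405 = 3645
  H–Cl: 1 × 440 = 440
  Σ(formed) = 5477 kJ
ΔH = Σ(broken) − Σ(formed) = 5374 − 5477 = −103 kJ

ΔH ≈ −103 kJ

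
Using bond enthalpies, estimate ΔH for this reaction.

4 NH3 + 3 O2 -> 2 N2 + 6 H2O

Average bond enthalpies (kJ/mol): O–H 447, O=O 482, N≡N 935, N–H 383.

Bonds broken (reactants):
  N–H: 12 × 383 = 4596
  O=O: 3 × 482 = 1446
  Σ(broken) = 6042 kJ
Bonds formed (products):
  N≡N: 2 × 935 = 1870
  O–H: 12 × 447 = 5364
  Σ(formed) = 7234 kJ
ΔH = Σ(broken) − Σ(formed) = 6042 − 7234 = −1192 kJ

ΔH ≈ −1192 kJ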